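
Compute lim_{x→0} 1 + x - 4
Direct substitution at x = 0 gives -3.

Final answer: -3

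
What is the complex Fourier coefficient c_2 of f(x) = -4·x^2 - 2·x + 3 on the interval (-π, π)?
Compute the real Fourier coefficients first: a_2 = -4, b_2 = 2.
Then c_2 = (a_2 − i·b_2)/2 = -2 - i.

Final answer: -2 - i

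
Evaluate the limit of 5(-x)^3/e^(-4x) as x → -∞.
This is an ∞/∞ indeterminate form as x → -∞.
Compare growth rates of the dominant terms (exponentials ≫ polynomials ≫ logarithms), or apply L'Hôpital's rule; the quotient → 0.
Limit = 0.

Final answer: 0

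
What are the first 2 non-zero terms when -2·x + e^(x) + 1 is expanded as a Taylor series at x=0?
2 - x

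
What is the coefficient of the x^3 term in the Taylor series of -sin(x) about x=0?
Expand to order 3: -sin(x) = x^3/6 - x + O(x^4).
The coefficient of x^3 is 1/6.

Final answer: 1/6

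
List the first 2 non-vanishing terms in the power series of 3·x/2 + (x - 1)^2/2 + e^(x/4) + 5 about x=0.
3·x/4 + 13/2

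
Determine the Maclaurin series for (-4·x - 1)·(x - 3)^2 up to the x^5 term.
-4·x^3 + 23·x^2 - 30·x - 9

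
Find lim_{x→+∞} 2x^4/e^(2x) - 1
The quotient is an ∞/∞ indeterminate form as x → +∞.
The exponential denominator e^(2x) dominates the polynomial numerator (e^x ≫ x^4 as x → ∞), so the quotient → 0.
Adding the constant: 0 - 1 = -1. Limit = -1.

Final answer: -1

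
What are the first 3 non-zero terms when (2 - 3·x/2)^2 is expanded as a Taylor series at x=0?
9·x^2/4 - 6·x + 4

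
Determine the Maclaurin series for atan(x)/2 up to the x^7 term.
-x^7/14 + x^5/10 - x^3/6 + x/2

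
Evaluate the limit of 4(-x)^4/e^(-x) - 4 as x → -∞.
The quotient is an ∞/∞ indeterminate form as x → -∞.
Compare growth rates of the dominant terms (exponentials ≫ polynomials ≫ logarithms), or apply L'Hôpital's rule; the quotient → 0.
Adding the constant: 0 - 4 = -4. Limit = -4.

Final answer: -4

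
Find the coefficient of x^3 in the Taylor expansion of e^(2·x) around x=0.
Expand to order 3: e^(2·x) = 4·x^3/3 + 2·x^2 + 2·x + 1 + O(x^4).
The coefficient of x^3 is 4/3.

Final answer: 4/3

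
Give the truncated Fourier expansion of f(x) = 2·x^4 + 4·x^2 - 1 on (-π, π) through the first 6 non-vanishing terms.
(80 - 16·π^2)·cos(x) + (-2 + 4·π^2)·cos(2·x) + (-16·π^2/9 - 16/27)·cos(3·x) + (5/8 + π^2)·cos(4·x) + (-16·π^2/25 - 304/625)·cos(5·x) - 1 + 4·π^2/3 + 2·π^4/5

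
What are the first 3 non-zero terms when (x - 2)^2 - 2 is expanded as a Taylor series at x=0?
x^2 - 4·x + 2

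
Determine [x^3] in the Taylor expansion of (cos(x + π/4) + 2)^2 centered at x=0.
Expand to order 3: (cos(x + π/4) + 2)^2 = x^3·(√(2)/2 + 2)^2·(1/(2·(√(2)/2 + 2)^2) + √(2)/(6·(√(2)/2 + 2))) + x^2·(√(2)/2 + 2)^2·(-√(2)/(2·(√(2)/2 + 2)) + 1/(2·(√(2)/2 + 2)^2)) - √(2)·x·(√(2)/2 + 2) + (√(2)/2 + 2)^2 + O(x^4).
The coefficient of x^3 is (√(2)/2 + 2)^2·(1/(2·(√(2)/2 + 2)^2) + √(2)/(6·(√(2)/2 + 2))).

Final answer: (√(2)/2 + 2)^2·(1/(2·(√(2)/2 + 2)^2) + √(2)/(6·(√(2)/2 + 2)))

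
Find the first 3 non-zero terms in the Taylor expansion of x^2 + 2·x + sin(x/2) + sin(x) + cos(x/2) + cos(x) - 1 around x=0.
3·x^2/8 + 7·x/2 + 1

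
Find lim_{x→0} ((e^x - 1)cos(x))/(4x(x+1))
Both numerator and denominator → 0 as x → 0; this is a 0/0 indeterminate form.
Expand each to leading order near x = 0: numerator ~ x, denominator ~ 4·x.
The limit of the ratio is 1/4.

Final answer: 1/4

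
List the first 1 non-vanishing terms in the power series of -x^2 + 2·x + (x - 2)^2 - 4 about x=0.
-2·x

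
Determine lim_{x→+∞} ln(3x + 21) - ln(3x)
This is an ∞ − ∞ indeterminate form.
Combine the logarithms: ln(3x+21) − ln(3x) = ln((3x+21)/(3x)) = ln(1 + 21/(3x)) → ln(1) = 0.
Limit = 0.

Final answer: 0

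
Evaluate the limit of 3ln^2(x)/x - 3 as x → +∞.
The quotient is an ∞/∞ indeterminate form as x → +∞.
The polynomial denominator x dominates the logarithmic numerator (any positive power of x ≫ ln^2(x) as x → ∞), so the quotient → 0.
Adding the constant: 0 - 3 = -3. Limit = -3.

Final answer: -3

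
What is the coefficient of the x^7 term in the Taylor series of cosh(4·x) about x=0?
Expand to order 7: cosh(4·x) = 256·x^6/45 + 32·x^4/3 + 8·x^2 + 1 + O(x^8).
The coefficient of x^7 is 0.

Final answer: 0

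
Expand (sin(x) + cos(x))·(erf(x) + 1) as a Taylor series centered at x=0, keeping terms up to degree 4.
x^4·(1/24 - 1/√(π)) + x^3·(-5/(3·√(π)) - 1/6) + x^2·(-1/2 + 2/√(π)) + x·(1 + 2/√(π)) + 1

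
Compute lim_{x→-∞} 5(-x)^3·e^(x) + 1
The product is a 0·∞ indeterminate form at x → -∞.
Rewrite the product as 5(-x)^3 / e^(-x) (an ∞/∞ form) and apply L'Hôpital, or use the standard hierarchy e^(|x|) ≫ |(-x)^3| as x → -∞.
The indeterminate product → 0, so the limit = 1.

Final answer: 1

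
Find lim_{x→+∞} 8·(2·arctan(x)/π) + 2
Evaluate the dominant behaviour as x → +∞; each term tends to a finite value or vanishes.
Limit = 10.

Final answer: 10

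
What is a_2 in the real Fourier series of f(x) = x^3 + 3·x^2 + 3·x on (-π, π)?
a_2 = (1/π) ∫_{-π}^{π} f(x)·cos(2x) dx.
Evaluate the integral (use parity and integration by parts as needed): a_2 = 3.

Final answer: 3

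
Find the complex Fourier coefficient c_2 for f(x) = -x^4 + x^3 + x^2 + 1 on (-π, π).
Compute the real Fourier coefficients first: a_2 = 4 - 2·π^2, b_2 = 3/2 - π^2.
Then c_2 = (a_2 − i·b_2)/2 = -π^2 + 2 - 3·i/4 + i·π^2/2.

Final answer: -π^2 + 2 - 3·i/4 + i·π^2/2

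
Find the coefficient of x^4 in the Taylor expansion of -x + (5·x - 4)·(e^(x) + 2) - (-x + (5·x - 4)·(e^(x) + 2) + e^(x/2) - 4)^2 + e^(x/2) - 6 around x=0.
Expand to order 4: -x + (5·x - 4)·(e^(x) + 2) - (-x + (5·x - 4)·(e^(x) + 2) + e^(x/2) - 4)^2 + e^(x/2) - 6 = -10735·x^4/384 - 391·x^3/48 - 107·x^2/8 + 651·x/2 - 242 + O(x^5).
The coefficient of x^4 is -10735/384.

Final answer: -10735/384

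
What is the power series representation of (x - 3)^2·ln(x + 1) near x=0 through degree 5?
109·x^5/30 - 19·x^4/4 + 7·x^3 - 21·x^2/2 + 9·x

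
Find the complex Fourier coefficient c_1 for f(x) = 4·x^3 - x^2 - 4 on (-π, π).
Compute the real Fourier coefficients first: a_1 = 4, b_1 = -48 + 8·π^2.
Then c_1 = (a_1 − i·b_1)/2 = 2 - 4·i·π^2 + 24·i.

Final answer: 2 - 4·i·π^2 + 24·i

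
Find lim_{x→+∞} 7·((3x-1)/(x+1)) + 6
Evaluate the dominant behaviour as x → +∞; each term tends to a finite value or vanishes.
Limit = 27.

Final answer: 27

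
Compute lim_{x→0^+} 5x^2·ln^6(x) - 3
The product is a 0·∞ indeterminate form at x → 0⁺.
Rewrite the product as 5·ln^6(x) / x^(-2) and apply L'Hôpital, or use the standard hierarchy x^(-2) ≫ |ln x|^6 as x → 0⁺.
The indeterminate product → 0, so the limit = -3.

Final answer: -3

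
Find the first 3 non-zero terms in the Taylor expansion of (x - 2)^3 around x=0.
-6·x^2 + 12·x - 8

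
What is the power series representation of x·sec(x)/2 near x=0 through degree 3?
x^3/4 + x/2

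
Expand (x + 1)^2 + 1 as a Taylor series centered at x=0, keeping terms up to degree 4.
x^2 + 2·x + 2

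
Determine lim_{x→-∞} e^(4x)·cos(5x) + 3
Evaluate the dominant behaviour as x → -∞; each term tends to a finite value or vanishes.
Limit = 3.

Final answer: 3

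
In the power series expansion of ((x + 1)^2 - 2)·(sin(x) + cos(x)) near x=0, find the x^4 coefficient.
Expand to order 4: ((x + 1)^2 - 2)·(sin(x) + cos(x)) = -7·x^4/8 + x^3/6 + 7·x^2/2 + x - 1 + O(x^5).
The coefficient of x^4 is -7/8.

Final answer: -7/8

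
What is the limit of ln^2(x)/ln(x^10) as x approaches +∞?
This is an ∞/∞ indeterminate form as x → +∞.
Write ln(x^10) = 10·ln(x), reducing the quotient to ln(x)/10 → ∞.
Limit = ∞.

Final answer: ∞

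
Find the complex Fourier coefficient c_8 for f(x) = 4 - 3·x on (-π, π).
Compute the real Fourier coefficients first: a_8 = 0, b_8 = 3/4.
Then c_8 = (a_8 − i·b_8)/2 = -3·i/8.

Final answer: -3·i/8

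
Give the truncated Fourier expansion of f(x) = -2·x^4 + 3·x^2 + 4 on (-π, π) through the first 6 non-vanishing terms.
(-108 + 16·π^2)·cos(x) + (9 - 4·π^2)·cos(2·x) + (-68/27 + 16·π^2/9)·cos(3·x) + (9/8 - π^2)·cos(4·x) + (-396/625 + 16·π^2/25)·cos(5·x) - 2·π^4/5 + 4 + π^2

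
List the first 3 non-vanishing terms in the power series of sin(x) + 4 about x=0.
-x^3/6 + x + 4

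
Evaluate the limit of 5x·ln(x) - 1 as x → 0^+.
The product is a 0·∞ indeterminate form at x → 0⁺.
Rewrite the product as 5·ln(x) / x^(-1) and apply L'Hôpital, or use the standard hierarchy x^(-1) ≫ |ln x| as x → 0⁺.
The indeterminate product → 0, so the limit = -1.

Final answer: -1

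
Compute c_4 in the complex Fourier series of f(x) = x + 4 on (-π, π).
Compute the real Fourier coefficients first: a_4 = 0, b_4 = -1/2.
Then c_4 = (a_4 − i·b_4)/2 = i/4.

Final answer: i/4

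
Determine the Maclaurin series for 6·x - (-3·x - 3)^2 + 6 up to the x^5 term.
-9·x^2 - 12·x - 3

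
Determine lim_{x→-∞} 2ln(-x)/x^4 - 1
The quotient is an ∞/∞ indeterminate form as x → -∞.
Compare growth rates of the dominant terms (exponentials ≫ polynomials ≫ logarithms), or apply L'Hôpital's rule; the quotient → 0.
Adding the constant: 0 - 1 = -1. Limit = -1.

Final answer: -1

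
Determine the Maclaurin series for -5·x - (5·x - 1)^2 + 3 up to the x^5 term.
-25·x^2 + 5·x + 2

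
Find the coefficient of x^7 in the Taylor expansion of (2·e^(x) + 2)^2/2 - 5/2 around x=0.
Expand to order 7: (2·e^(x) + 2)^2/2 - 5/2 = 13·x^7/252 + 11·x^6/60 + 17·x^5/30 + 3·x^4/2 + 10·x^3/3 + 6·x^2 + 8·x + 11/2 + O(x^8).
The coefficient of x^7 is 13/252.

Final answer: 13/252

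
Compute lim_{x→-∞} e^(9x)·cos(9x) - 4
Evaluate the dominant behaviour as x → -∞; each term tends to a finite value or vanishes.
Limit = -4.

Final answer: -4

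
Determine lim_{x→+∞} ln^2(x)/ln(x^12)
This is an ∞/∞ indeterminate form as x → +∞.
Write ln(x^12) = 12·ln(x), reducing the quotient to ln(x)/12 → ∞.
Limit = ∞.

Final answer: ∞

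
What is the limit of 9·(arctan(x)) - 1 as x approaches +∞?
Evaluate the dominant behaviour as x → +∞; each term tends to a finite value or vanishes.
Limit = -1 + 9·π/2.

Final answer: -1 + 9·π/2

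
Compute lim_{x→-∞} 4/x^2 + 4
Evaluate the dominant behaviour as x → -∞; each term tends to a finite value or vanishes.
Limit = 4.

Final answer: 4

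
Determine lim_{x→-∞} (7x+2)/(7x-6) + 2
Evaluate the dominant behaviour as x → -∞; each term tends to a finite value or vanishes.
Limit = 3.

Final answer: 3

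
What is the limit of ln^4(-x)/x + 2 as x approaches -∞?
The quotient is an ∞/∞ indeterminate form as x → -∞.
Compare growth rates of the dominant terms (exponentials ≫ polynomials ≫ logarithms), or apply L'Hôpital's rule; the quotient → 0.
Adding the constant: 0 + 2 = 2. Limit = 2.

Final answer: 2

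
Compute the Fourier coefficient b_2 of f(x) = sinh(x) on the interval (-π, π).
b_2 = (1/π) ∫_{-π}^{π} f(x)·sin(2x) dx.
Evaluate the integral (use parity and integration by parts as needed): b_2 = -4·sinh(π)/(5·π).

Final answer: -4·sinh(π)/(5·π)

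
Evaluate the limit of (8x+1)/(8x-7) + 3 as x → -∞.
Evaluate the dominant behaviour as x → -∞; each term tends to a finite value or vanishes.
Limit = 4.

Final answer: 4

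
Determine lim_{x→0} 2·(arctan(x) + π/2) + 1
Direct substitution at x = 0 gives 1 + π.

Final answer: 1 + π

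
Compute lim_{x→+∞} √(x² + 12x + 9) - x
This is an ∞ − ∞ indeterminate form.
Multiply and divide by the conjugate √(x²+12x + 9) + x; the x² terms cancel, leaving (12x + 9)/(√(x²+12x + 9)+x) → 12/2 = 6.
Limit = 6.

Final answer: 6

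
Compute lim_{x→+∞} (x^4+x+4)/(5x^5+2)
This is an ∞/∞ indeterminate form as x → +∞.
Divide numerator and denominator by x^5 and let the lower-order terms vanish; the numerator's degree 4 is below the denominator's degree 5, so the quotient → 0.
Limit = 0.

Final answer: 0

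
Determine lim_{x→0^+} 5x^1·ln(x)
This is a 0·∞ indeterminate form at x → 0⁺.
Rewrite the product as 5·ln(x) / x^(-1) and apply L'Hôpital, or use the standard hierarchy x^(-1) ≫ |ln x| as x → 0⁺.
The indeterminate product → 0, so the limit = 0.

Final answer: 0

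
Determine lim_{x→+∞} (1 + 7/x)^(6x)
As x → +∞: write (1 + 7/x)^(6x) = ((1 + 7/x)^x)^6 → (e^7)^6 = e^42.
Limit = e^(42).

Final answer: e^(42)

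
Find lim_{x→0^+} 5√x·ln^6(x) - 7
The product is a 0·∞ indeterminate form at x → 0⁺.
Rewrite the product as 5·ln^6(x) / x^(-1/2) and apply L'Hôpital, or use the standard hierarchy x^(-1/2) ≫ |ln x|^6 as x → 0⁺.
The indeterminate product → 0, so the limit = -7.

Final answer: -7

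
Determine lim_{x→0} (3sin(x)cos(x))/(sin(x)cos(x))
Both numerator and denominator → 0 as x → 0; this is a 0/0 indeterminate form.
Expand each to leading order near x = 0: numerator ~ 3·x, denominator ~ x.
The limit of the ratio is 3.

Final answer: 3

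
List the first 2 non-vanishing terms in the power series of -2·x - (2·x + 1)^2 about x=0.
-6·x - 1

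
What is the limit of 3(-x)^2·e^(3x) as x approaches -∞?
This is a 0·∞ indeterminate form at x → -∞.
Rewrite the product as 3(-x)^2 / e^(-3x) (an ∞/∞ form) and apply L'Hôpital, or use the standard hierarchy e^(3|x|) ≫ |(-x)^2| as x → -∞.
The indeterminate product → 0, so the limit = 0.

Final answer: 0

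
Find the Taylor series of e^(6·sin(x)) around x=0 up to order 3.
35·x^3 + 18·x^2 + 6·x + 1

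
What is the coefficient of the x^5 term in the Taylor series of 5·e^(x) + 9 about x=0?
Expand to order 5: 5·e^(x) + 9 = x^5/24 + 5·x^4/24 + 5·x^3/6 + 5·x^2/2 + 5·x + 14 + O(x^6).
The coefficient of x^5 is 1/24.

Final answer: 1/24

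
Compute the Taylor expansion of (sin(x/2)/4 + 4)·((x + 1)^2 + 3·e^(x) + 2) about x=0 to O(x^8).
1037·x^7/430080 + 269·x^6/15360 + 791·x^5/7680 + 103·x^4/192 + 73·x^3/32 + 85·x^2/8 + 83·x/4 + 24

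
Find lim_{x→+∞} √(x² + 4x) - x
As x → +∞: multiply by the conjugate to get (4x)/(√(x²+4x)+x); the denominator ~ 2x, so the limit is 4/2 = 2.
Limit = 2.

Final answer: 2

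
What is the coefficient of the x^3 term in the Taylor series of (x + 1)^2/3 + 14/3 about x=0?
Expand to order 3: (x + 1)^2/3 + 14/3 = x^2/3 + 2·x/3 + 5 + O(x^4).
The coefficient of x^3 is 0.

Final answer: 0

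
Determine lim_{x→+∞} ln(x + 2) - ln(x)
This is an ∞ − ∞ indeterminate form.
Combine the logarithms: ln(x+2) − ln(x) = ln((x+2)/(x)) = ln(1 + 2/(x)) → ln(1) = 0.
Limit = 0.

Final answer: 0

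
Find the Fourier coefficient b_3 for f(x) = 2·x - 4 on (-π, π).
b_3 = (1/π) ∫_{-π}^{π} f(x)·sin(3x) dx.
Evaluate the integral (use parity and integration by parts as needed): b_3 = 4/3.

Final answer: 4/3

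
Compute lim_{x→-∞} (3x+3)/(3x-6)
Evaluate the dominant behaviour as x → -∞; each term tends to a finite value or vanishes.
Limit = 1.

Final answer: 1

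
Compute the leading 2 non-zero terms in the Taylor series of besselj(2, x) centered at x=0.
-x^4/96 + x^2/8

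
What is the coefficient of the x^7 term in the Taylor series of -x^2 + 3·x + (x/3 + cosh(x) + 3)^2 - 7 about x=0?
Expand to order 7: -x^2 + 3·x + (x/3 + cosh(x) + 3)^2 - 7 = x^7/1080 + 19·x^6/360 + x^5/36 + 7·x^4/12 + x^3/3 + 28·x^2/9 + 17·x/3 + 9 + O(x^8).
The coefficient of x^7 is 1/1080.

Final answer: 1/1080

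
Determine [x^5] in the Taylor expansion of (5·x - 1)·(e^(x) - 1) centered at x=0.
Expand to order 5: (5·x - 1)·(e^(x) - 1) = x^5/5 + 19·x^4/24 + 7·x^3/3 + 9·x^2/2 - x + O(x^6).
The coefficient of x^5 is 1/5.

Final answer: 1/5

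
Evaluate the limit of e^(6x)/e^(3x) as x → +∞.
This is an ∞/∞ indeterminate form as x → +∞.
Rewrite e^(6x)/e^(3x) = e^((6−3)x) = e^(3x); the exponent coefficient is 3 > 0 so e^(3x) → ∞.
Limit = ∞.

Final answer: ∞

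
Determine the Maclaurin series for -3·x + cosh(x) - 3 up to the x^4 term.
x^4/24 + x^2/2 - 3·x - 2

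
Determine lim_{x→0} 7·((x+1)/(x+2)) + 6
Direct substitution at x = 0 gives 19/2.

Final answer: 19/2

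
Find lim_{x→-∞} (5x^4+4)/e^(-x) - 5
The quotient is an ∞/∞ indeterminate form as x → -∞.
Compare growth rates of the dominant terms (exponentials ≫ polynomials ≫ logarithms), or apply L'Hôpital's rule; the quotient → 0.
Adding the constant: 0 - 5 = -5. Limit = -5.

Final answer: -5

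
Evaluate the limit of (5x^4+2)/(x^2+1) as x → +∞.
This is an ∞/∞ indeterminate form as x → +∞.
Divide numerator and denominator by x^4 and let the lower-order terms vanish; the numerator's degree 4 exceeds the denominator's degree 2, so the quotient diverges.
Limit = ∞.

Final answer: ∞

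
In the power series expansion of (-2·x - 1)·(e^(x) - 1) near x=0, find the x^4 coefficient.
Expand to order 4: (-2·x - 1)·(e^(x) - 1) = -3·x^4/8 - 7·x^3/6 - 5·x^2/2 - x + O(x^5).
The coefficient of x^4 is -3/8.

Final answer: -3/8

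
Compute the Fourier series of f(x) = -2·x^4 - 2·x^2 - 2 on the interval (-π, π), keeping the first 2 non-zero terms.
(-88 + 16·π^2)·cos(x) - 2·π^4/5 - 2·π^2/3 - 2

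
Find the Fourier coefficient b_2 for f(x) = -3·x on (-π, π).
b_2 = (1/π) ∫_{-π}^{π} f(x)·sin(2x) dx.
Evaluate the integral (use parity and integration by parts as needed): b_2 = 3.

Final answer: 3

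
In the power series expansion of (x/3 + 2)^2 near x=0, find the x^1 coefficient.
Expand to order 1: (x/3 + 2)^2 = 4·x/3 + 4 + O(x^2).
The coefficient of x^1 is 4/3.

Final answer: 4/3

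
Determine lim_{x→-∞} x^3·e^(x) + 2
The product is a 0·∞ indeterminate form at x → -∞.
Rewrite the product as x^3 / e^(-x) (an ∞/∞ form) and apply L'Hôpital, or use the standard hierarchy e^(|x|) ≫ |x^3| as x → -∞.
The indeterminate product → 0, so the limit = 2.

Final answer: 2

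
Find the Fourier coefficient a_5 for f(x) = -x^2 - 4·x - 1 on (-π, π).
a_5 = (1/π) ∫_{-π}^{π} f(x)·cos(5x) dx.
Evaluate the integral (use parity and integration by parts as needed): a_5 = 4/25.

Final answer: 4/25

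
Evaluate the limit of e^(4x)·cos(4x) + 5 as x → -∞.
Evaluate the dominant behaviour as x → -∞; each term tends to a finite value or vanishes.
Limit = 5.

Final answer: 5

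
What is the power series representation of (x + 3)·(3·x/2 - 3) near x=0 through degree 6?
3·x^2/2 + 3·x/2 - 9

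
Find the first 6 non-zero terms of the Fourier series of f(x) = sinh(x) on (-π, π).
sin(x)·sinh(π)/π - 4·sin(2·x)·sinh(π)/(5·π) + 3·sin(3·x)·sinh(π)/(5·π) - 8·sin(4·x)·sinh(π)/(17·π) + 5·sin(5·x)·sinh(π)/(13·π) - 12·sin(6·x)·sinh(π)/(37·π)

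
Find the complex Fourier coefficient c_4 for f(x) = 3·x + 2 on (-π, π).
Compute the real Fourier coefficients first: a_4 = 0, b_4 = -3/2.
Then c_4 = (a_4 − i·b_4)/2 = 3·i/4.

Final answer: 3·i/4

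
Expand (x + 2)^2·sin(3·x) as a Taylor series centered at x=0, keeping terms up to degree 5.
18·x^5/5 - 18·x^4 - 15·x^3 + 12·x^2 + 12·x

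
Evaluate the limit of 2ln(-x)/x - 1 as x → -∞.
The quotient is an ∞/∞ indeterminate form as x → -∞.
Compare growth rates of the dominant terms (exponentials ≫ polynomials ≫ logarithms), or apply L'Hôpital's rule; the quotient → 0.
Adding the constant: 0 - 1 = -1. Limit = -1.

Final answer: -1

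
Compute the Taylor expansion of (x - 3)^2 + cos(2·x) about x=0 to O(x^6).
2·x^4/3 - x^2 - 6·x + 10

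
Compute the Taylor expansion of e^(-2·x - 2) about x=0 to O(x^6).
-4·x^5·e^(-2)/15 + 2·x^4·e^(-2)/3 - 4·x^3·e^(-2)/3 + 2·x^2·e^(-2) - 2·x·e^(-2) + e^(-2)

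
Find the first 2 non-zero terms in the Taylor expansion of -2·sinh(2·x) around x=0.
-8·x^3/3 - 4·x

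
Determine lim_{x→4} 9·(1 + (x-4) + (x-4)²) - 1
Direct substitution at x = 4 gives 8.

Final answer: 8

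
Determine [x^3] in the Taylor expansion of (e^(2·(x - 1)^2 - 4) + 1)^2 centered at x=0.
Expand to order 3: (e^(2·(x - 1)^2 - 4) + 1)^2 = x^3·(-112·e^(-2)/(3·(e^(-2) + 1)) - 80·e^(-4)/(e^(-2) + 1)^2)·(e^(-2) + 1)^2 + x^2·(16·e^(-4)/(e^(-2) + 1)^2 + 20·e^(-2)/(e^(-2) + 1))·(e^(-2) + 1)^2 - 8·x·(e^(-2) + 1)·e^(-2) + (e^(-2) + 1)^2 + O(x^4).
The coefficient of x^3 is (-112·e^(-2)/(3·(e^(-2) + 1)) - 80·e^(-4)/(e^(-2) + 1)^2)·(e^(-2) + 1)^2.

Final answer: (-112·e^(-2)/(3·(e^(-2) + 1)) - 80·e^(-4)/(e^(-2) + 1)^2)·(e^(-2) + 1)^2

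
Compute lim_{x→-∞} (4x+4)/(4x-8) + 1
Evaluate the dominant behaviour as x → -∞; each term tends to a finite value or vanishes.
Limit = 2.

Final answer: 2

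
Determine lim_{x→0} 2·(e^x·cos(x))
Direct substitution at x = 0 gives 2.

Final answer: 2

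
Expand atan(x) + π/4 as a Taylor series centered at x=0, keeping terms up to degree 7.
-x^7/7 + x^5/5 - x^3/3 + x + π/4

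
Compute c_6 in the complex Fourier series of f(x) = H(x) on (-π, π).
Compute the real Fourier coefficients first: a_6 = 0, b_6 = 0.
Then c_6 = (a_6 − i·b_6)/2 = 0.

Final answer: 0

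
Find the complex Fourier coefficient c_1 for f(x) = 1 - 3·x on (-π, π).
Compute the real Fourier coefficients first: a_1 = 0, b_1 = -6.
Then c_1 = (a_1 − i·b_1)/2 = 3·i.

Final answer: 3·i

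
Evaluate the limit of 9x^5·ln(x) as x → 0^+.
This is a 0·∞ indeterminate form at x → 0⁺.
Rewrite the product as 9·ln(x) / x^(-5) and apply L'Hôpital, or use the standard hierarchy x^(-5) ≫ |ln x| as x → 0⁺.
The indeterminate product → 0, so the limit = 0.

Final answer: 0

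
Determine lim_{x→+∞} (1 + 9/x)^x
As x → +∞: this is the defining limit (1 + 9/x)^x → e^9.
Limit = e^(9).

Final answer: e^(9)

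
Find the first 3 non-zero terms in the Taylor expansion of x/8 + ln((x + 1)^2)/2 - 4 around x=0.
-x^2/2 + 9·x/8 - 4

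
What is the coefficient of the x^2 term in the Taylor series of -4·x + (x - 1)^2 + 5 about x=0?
Expand to order 2: -4·x + (x - 1)^2 + 5 = x^2 - 6·x + 6 + O(x^3).
The coefficient of x^2 is 1.

Final answer: 1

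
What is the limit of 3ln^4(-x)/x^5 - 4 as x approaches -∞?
The quotient is an ∞/∞ indeterminate form as x → -∞.
Compare growth rates of the dominant terms (exponentials ≫ polynomials ≫ logarithms), or apply L'Hôpital's rule; the quotient → 0.
Adding the constant: 0 - 4 = -4. Limit = -4.

Final answer: -4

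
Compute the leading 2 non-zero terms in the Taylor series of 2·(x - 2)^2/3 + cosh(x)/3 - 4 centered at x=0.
-8·x/3 - 1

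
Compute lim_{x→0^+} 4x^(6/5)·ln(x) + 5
The product is a 0·∞ indeterminate form at x → 0⁺.
Rewrite the product as 4·ln(x) / x^(-6/5) and apply L'Hôpital, or use the standard hierarchy x^(-6/5) ≫ |ln x| as x → 0⁺.
The indeterminate product → 0, so the limit = 5.

Final answer: 5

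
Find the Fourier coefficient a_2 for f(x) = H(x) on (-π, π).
a_2 = (1/π) ∫_{-π}^{π} f(x)·cos(2x) dx.
Evaluate the integral (use parity and integration by parts as needed): a_2 = 0.

Final answer: 0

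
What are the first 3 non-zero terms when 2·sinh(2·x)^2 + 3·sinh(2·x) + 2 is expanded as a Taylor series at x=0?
8·x^2 + 6·x + 2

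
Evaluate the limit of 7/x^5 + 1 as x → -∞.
Evaluate the dominant behaviour as x → -∞; each term tends to a finite value or vanishes.
Limit = 1.

Final answer: 1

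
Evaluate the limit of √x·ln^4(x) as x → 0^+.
This is a 0·∞ indeterminate form at x → 0⁺.
Rewrite the product as ln^4(x) / x^(-1/2) and apply L'Hôpital, or use the standard hierarchy x^(-1/2) ≫ |ln x|^4 as x → 0⁺.
The indeterminate product → 0, so the limit = 0.

Final answer: 0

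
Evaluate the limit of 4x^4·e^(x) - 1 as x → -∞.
The product is a 0·∞ indeterminate form at x → -∞.
Rewrite the product as 4x^4 / e^(-x) (an ∞/∞ form) and apply L'Hôpital, or use the standard hierarchy e^(|x|) ≫ |x^4| as x → -∞.
The indeterminate product → 0, so the limit = -1.

Final answer: -1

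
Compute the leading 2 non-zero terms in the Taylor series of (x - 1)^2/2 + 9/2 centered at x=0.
5 - x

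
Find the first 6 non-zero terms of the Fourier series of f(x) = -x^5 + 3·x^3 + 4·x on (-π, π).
(-268 - 2·π^4 + 46·π^2)·sin(x) + (-8·π^2 + 8 + π^4)·sin(2·x) + (-2·π^4/3 + 28/81 + 94·π^2/27)·sin(3·x) + (-17·π^2/8 - 77/64 + π^4/2)·sin(4·x) + (-2·π^4/5 + 772/625 + 38·π^2/25)·sin(5·x) + (-32·π^2/27 - 92/81 + π^4/3)·sin(6·x)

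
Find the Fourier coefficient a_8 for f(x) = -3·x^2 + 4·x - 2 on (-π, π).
a_8 = (1/π) ∫_{-π}^{π} f(x)·cos(8x) dx.
Evaluate the integral (use parity and integration by parts as needed): a_8 = -3/16.

Final answer: -3/16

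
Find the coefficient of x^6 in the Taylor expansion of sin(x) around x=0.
Expand to order 6: sin(x) = x^5/120 - x^3/6 + x + O(x^7).
The coefficient of x^6 is 0.

Final answer: 0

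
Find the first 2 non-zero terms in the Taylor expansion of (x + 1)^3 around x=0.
3·x + 1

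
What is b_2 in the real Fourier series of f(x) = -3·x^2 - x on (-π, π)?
b_2 = (1/π) ∫_{-π}^{π} f(x)·sin(2x) dx.
Evaluate the integral (use parity and integration by parts as needed): b_2 = 1.

Final answer: 1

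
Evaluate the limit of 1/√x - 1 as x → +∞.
Evaluate the dominant behaviour as x → +∞; each term tends to a finite value or vanishes.
Limit = -1.

Final answer: -1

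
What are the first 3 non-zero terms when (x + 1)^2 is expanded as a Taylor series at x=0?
x^2 + 2·x + 1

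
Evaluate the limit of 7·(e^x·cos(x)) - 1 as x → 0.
Direct substitution at x = 0 gives 6.

Final answer: 6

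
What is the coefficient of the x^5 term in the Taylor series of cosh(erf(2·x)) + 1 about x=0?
Expand to order 5: cosh(erf(2·x)) + 1 = x^4·(-64/(3·π) + 32/(3·π^2)) + 8·x^2/π + 2 + O(x^6).
The coefficient of x^5 is 0.

Final answer: 0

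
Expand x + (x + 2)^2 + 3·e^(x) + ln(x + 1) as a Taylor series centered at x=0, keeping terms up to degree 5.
9·x^5/40 - x^4/8 + 5·x^3/6 + 2·x^2 + 9·x + 7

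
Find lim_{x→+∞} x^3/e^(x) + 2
The quotient is an ∞/∞ indeterminate form as x → +∞.
The exponential denominator e^(x) dominates the polynomial numerator (e^x ≫ x^3 as x → ∞), so the quotient → 0.
Adding the constant: 0 + 2 = 2. Limit = 2.

Final answer: 2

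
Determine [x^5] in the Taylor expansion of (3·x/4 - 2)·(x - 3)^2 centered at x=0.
Expand to order 5: (3·x/4 - 2)·(x - 3)^2 = 3·x^3/4 - 13·x^2/2 + 75·x/4 - 18 + O(x^6).
The coefficient of x^5 is 0.

Final answer: 0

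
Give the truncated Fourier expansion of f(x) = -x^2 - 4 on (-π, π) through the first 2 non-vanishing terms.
4·cos(x) - 4 - π^2/3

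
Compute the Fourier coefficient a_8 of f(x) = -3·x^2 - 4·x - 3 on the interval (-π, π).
a_8 = (1/π) ∫_{-π}^{π} f(x)·cos(8x) dx.
Evaluate the integral (use parity and integration by parts as needed): a_8 = -3/16.

Final answer: -3/16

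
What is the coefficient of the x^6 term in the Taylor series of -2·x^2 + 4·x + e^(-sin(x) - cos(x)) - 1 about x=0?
-17·e^(-1)/720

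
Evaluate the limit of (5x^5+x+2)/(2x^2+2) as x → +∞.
This is an ∞/∞ indeterminate form as x → +∞.
Divide numerator and denominator by x^5 and let the lower-order terms vanish; the numerator's degree 5 exceeds the denominator's degree 2, so the quotient diverges.
Limit = ∞.

Final answer: ∞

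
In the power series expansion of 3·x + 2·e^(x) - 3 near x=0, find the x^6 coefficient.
Expand to order 6: 3·x + 2·e^(x) - 3 = x^6/360 + x^5/60 + x^4/12 + x^3/3 + x^2 + 5·x - 1 + O(x^7).
The coefficient of x^6 is 1/360.

Final answer: 1/360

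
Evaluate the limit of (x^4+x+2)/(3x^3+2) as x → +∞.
This is an ∞/∞ indeterminate form as x → +∞.
Divide numerator and denominator by x^4 and let the lower-order terms vanish; the numerator's degree 4 exceeds the denominator's degree 3, so the quotient diverges.
Limit = ∞.

Final answer: ∞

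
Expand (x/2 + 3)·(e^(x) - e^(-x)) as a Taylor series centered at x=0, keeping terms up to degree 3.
x^3 + x^2 + 6·x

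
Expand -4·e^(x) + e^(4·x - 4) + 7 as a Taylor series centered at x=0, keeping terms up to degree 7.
x^7·(-1/1260 + 1024·e^(-4)/315) + x^6·(-1/180 + 256·e^(-4)/45) + x^5·(-1/30 + 128·e^(-4)/15) + x^4·(-1/6 + 32·e^(-4)/3) + x^3·(-2/3 + 32·e^(-4)/3) + x^2·(-2 + 8·e^(-4)) + x·(-4 + 4·e^(-4)) + e^(-4) + 3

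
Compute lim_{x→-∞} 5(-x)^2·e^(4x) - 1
The product is a 0·∞ indeterminate form at x → -∞.
Rewrite the product as 5(-x)^2 / e^(-4x) (an ∞/∞ form) and apply L'Hôpital, or use the standard hierarchy e^(4|x|) ≫ |(-x)^2| as x → -∞.
The indeterminate product → 0, so the limit = -1.

Final answer: -1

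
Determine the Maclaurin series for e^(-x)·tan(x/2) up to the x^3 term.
7·x^3/24 - x^2/2 + x/2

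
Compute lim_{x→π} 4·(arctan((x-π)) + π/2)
Direct substitution at x = π gives 2·π.

Final answer: 2·π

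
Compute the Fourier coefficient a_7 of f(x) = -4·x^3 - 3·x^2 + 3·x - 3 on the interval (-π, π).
a_7 = (1/π) ∫_{-π}^{π} f(x)·cos(7x) dx.
Evaluate the integral (use parity and integration by parts as needed): a_7 = 12/49.

Final answer: 12/49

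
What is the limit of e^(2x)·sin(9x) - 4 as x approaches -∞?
Evaluate the dominant behaviour as x → -∞; each term tends to a finite value or vanishes.
Limit = -4.

Final answer: -4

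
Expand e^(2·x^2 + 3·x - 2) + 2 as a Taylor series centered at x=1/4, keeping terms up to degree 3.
(1 + 2·e^(9/8))·e^(-9/8) + 4·e^(-9/8)·(x - 1/4) + 10·e^(-9/8)·(x - 1/4)^2 + 56·e^(-9/8)·(x - 1/4)^3/3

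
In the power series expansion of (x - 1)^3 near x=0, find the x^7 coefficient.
Expand to order 7: (x - 1)^3 = x^3 - 3·x^2 + 3·x - 1 + O(x^8).
The coefficient of x^7 is 0.

Final answer: 0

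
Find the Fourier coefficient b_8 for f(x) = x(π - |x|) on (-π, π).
b_8 = (1/π) ∫_{-π}^{π} f(x)·sin(8x) dx.
Evaluate the integral (use parity and integration by parts as needed): b_8 = 0.

Final answer: 0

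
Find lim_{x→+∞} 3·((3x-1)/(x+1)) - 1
Evaluate the dominant behaviour as x → +∞; each term tends to a finite value or vanishes.
Limit = 8.

Final answer: 8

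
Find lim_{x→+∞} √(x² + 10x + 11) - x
This is an ∞ − ∞ indeterminate form.
Multiply and divide by the conjugate √(x²+10x + 11) + x; the x² terms cancel, leaving (10x + 11)/(√(x²+10x + 11)+x) → 10/2 = 5.
Limit = 5.

Final answer: 5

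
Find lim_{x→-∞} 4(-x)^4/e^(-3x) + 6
The quotient is an ∞/∞ indeterminate form as x → -∞.
Compare growth rates of the dominant terms (exponentials ≫ polynomials ≫ logarithms), or apply L'Hôpital's rule; the quotient → 0.
Adding the constant: 0 + 6 = 6. Limit = 6.

Final answer: 6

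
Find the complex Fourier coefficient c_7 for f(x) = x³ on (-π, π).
Compute the real Fourier coefficients first: a_7 = 0, b_7 = -12/343 + 2·π^2/7.
Then c_7 = (a_7 − i·b_7)/2 = -i·π^2/7 + 6·i/343.

Final answer: -i·π^2/7 + 6·i/343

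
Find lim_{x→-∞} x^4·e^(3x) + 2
The product is a 0·∞ indeterminate form at x → -∞.
Rewrite the product as x^4 / e^(-3x) (an ∞/∞ form) and apply L'Hôpital, or use the standard hierarchy e^(3|x|) ≫ |x^4| as x → -∞.
The indeterminate product → 0, so the limit = 2.

Final answer: 2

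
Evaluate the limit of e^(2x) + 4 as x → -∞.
Evaluate the dominant behaviour as x → -∞; each term tends to a finite value or vanishes.
Limit = 4.

Final answer: 4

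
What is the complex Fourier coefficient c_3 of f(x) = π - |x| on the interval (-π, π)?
Compute the real Fourier coefficients first: a_3 = 4/(9·π), b_3 = 0.
Then c_3 = (a_3 − i·b_3)/2 = 2/(9·π).

Final answer: 2/(9·π)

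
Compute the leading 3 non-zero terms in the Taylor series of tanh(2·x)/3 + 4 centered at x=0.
-8·x^3/9 + 2·x/3 + 4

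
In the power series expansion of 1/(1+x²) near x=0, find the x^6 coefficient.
Expand to order 6: 1/(1+x²) = -x^6 + x^4 - x^2 + 1 + O(x^7).
The coefficient of x^6 is -1.

Final answer: -1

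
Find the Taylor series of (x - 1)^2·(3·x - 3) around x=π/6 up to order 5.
-3 - π^2/4 + π^3/72 + 3·π/2 + (-3·π + π^2/4 + 9)·(x - π/6) + (-9 + 3·π/2)·(x - π/6)^2 + 3·(x - π/6)^3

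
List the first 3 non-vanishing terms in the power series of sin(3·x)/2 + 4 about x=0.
-9·x^3/4 + 3·x/2 + 4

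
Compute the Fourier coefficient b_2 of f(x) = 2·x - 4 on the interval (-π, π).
b_2 = (1/π) ∫_{-π}^{π} f(x)·sin(2x) dx.
Evaluate the integral (use parity and integration by parts as needed): b_2 = -2.

Final answer: -2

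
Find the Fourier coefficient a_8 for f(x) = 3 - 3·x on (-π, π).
a_8 = (1/π) ∫_{-π}^{π} f(x)·cos(8x) dx.
Evaluate the integral (use parity and integration by parts as needed): a_8 = 0.

Final answer: 0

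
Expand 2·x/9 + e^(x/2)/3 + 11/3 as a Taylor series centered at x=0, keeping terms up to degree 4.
x^4/1152 + x^3/144 + x^2/24 + 7·x/18 + 4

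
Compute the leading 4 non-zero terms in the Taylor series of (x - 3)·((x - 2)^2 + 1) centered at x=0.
x^3 - 7·x^2 + 17·x - 15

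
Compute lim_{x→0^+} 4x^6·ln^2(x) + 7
The product is a 0·∞ indeterminate form at x → 0⁺.
Rewrite the product as 4·ln^2(x) / x^(-6) and apply L'Hôpital, or use the standard hierarchy x^(-6) ≫ |ln x|^2 as x → 0⁺.
The indeterminate product → 0, so the limit = 7.

Final answer: 7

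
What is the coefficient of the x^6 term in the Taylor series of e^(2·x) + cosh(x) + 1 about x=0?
Expand to order 6: e^(2·x) + cosh(x) + 1 = 13·x^6/144 + 4·x^5/15 + 17·x^4/24 + 4·x^3/3 + 5·x^2/2 + 2·x + 3 + O(x^7).
The coefficient of x^6 is 13/144.

Final answer: 13/144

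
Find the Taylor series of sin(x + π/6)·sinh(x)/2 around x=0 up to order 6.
-√(3)·x^6/360 - x^5/120 - x^3/12 + √(3)·x^2/4 + x/4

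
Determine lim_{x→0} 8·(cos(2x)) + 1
Direct substitution at x = 0 gives 9.

Final answer: 9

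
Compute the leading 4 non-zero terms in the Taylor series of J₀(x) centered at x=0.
-x^6/2304 + x^4/64 - x^2/4 + 1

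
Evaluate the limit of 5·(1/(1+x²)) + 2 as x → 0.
Direct substitution at x = 0 gives 7.

Final answer: 7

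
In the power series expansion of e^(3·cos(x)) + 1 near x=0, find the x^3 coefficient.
Expand to order 3: e^(3·cos(x)) + 1 = -3·x^2·e^(3)/2 + 1 + e^(3) + O(x^4).
The coefficient of x^3 is 0.

Final answer: 0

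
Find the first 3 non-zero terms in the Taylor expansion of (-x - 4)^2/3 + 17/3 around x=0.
x^2/3 + 8·x/3 + 11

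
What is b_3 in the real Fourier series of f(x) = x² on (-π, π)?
b_3 = (1/π) ∫_{-π}^{π} f(x)·sin(3x) dx.
Evaluate the integral (use parity and integration by parts as needed): b_3 = 0.

Final answer: 0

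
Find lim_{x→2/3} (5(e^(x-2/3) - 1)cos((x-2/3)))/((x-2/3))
Both numerator and denominator → 0 as x → 2/3; this is a 0/0 indeterminate form.
Expand each to leading order near x = 2/3: numerator ~ 5·(x - 2/3), denominator ~ (x - 2/3).
The limit of the ratio is 5.

Final answer: 5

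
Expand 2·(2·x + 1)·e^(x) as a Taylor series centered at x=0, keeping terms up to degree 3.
7·x^3/3 + 5·x^2 + 6·x + 2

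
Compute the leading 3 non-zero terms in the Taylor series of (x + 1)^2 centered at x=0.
x^2 + 2·x + 1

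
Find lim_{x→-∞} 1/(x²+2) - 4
Evaluate the dominant behaviour as x → -∞; each term tends to a finite value or vanishes.
Limit = -4.

Final answer: -4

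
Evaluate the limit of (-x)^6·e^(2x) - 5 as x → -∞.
The product is a 0·∞ indeterminate form at x → -∞.
Rewrite the product as (-x)^6 / e^(-2x) (an ∞/∞ form) and apply L'Hôpital, or use the standard hierarchy e^(2|x|) ≫ |(-x)^6| as x → -∞.
The indeterminate product → 0, so the limit = -5.

Final answer: -5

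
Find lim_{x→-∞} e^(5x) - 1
Evaluate the dominant behaviour as x → -∞; each term tends to a finite value or vanishes.
Limit = -1.

Final answer: -1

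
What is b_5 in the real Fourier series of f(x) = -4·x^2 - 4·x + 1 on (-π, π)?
b_5 = (1/π) ∫_{-π}^{π} f(x)·sin(5x) dx.
Evaluate the integral (use parity and integration by parts as needed): b_5 = -8/5.

Final answer: -8/5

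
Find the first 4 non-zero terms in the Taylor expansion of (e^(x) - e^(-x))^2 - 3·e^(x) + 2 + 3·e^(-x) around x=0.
-x^3 + 4·x^2 - 6·x + 2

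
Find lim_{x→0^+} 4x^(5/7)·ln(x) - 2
The product is a 0·∞ indeterminate form at x → 0⁺.
Rewrite the product as 4·ln(x) / x^(-5/7) and apply L'Hôpital, or use the standard hierarchy x^(-5/7) ≫ |ln x| as x → 0⁺.
The indeterminate product → 0, so the limit = -2.

Final answer: -2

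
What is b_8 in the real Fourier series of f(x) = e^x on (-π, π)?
b_8 = (1/π) ∫_{-π}^{π} f(x)·sin(8x) dx.
Evaluate the integral (use parity and integration by parts as needed): b_8 = (8 - 8·e^(2·π))·e^(-π)/(65·π).

Final answer: (8 - 8·e^(2·π))·e^(-π)/(65·π)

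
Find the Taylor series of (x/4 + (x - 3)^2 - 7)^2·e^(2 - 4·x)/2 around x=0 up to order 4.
1263·x^4·e^(2)/4 - 4637·x^3·e^(2)/24 + 2577·x^2·e^(2)/32 - 39·x·e^(2)/2 + 2·e^(2)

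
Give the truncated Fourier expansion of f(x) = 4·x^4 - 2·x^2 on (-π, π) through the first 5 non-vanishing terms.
(200 - 32·π^2)·cos(x) + (-14 + 8·π^2)·cos(2·x) + (88/27 - 32·π^2/9)·cos(3·x) + (-5/4 + 2·π^2)·cos(4·x) - 2·π^2/3 + 4·π^4/5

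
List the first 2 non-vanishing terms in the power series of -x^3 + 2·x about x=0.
-x^3 + 2·x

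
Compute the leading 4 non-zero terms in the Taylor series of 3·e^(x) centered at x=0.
x^3/2 + 3·x^2/2 + 3·x + 3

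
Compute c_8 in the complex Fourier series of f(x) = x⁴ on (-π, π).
Compute the real Fourier coefficients first: a_8 = -3/256 + π^2/8, b_8 = 0.
Then c_8 = (a_8 − i·b_8)/2 = -3/512 + π^2/16.

Final answer: -3/512 + π^2/16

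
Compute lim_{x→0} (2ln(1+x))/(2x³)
Both numerator and denominator → 0 as x → 0; this is a 0/0 indeterminate form.
Expand each to leading order near x = 0: numerator ~ 2·x, denominator ~ 2·x^3.
The limit of the ratio is ∞.

Final answer: ∞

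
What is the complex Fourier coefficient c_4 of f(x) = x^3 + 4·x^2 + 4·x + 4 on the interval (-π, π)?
Compute the real Fourier coefficients first: a_4 = 1, b_4 = -π^2/2 - 29/16.
Then c_4 = (a_4 − i·b_4)/2 = 1/2 + 29·i/32 + i·π^2/4.

Final answer: 1/2 + 29·i/32 + i·π^2/4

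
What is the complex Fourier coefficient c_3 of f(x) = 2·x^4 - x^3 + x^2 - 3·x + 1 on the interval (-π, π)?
Compute the real Fourier coefficients first: a_3 = 20/27 - 16·π^2/9, b_3 = -2·π^2/3 - 14/9.
Then c_3 = (a_3 − i·b_3)/2 = -8·π^2/9 + 10/27 + 7·i/9 + i·π^2/3.

Final answer: -8·π^2/9 + 10/27 + 7·i/9 + i·π^2/3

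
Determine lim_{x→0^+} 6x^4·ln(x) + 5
The product is a 0·∞ indeterminate form at x → 0⁺.
Rewrite the product as 6·ln(x) / x^(-4) and apply L'Hôpital, or use the standard hierarchy x^(-4) ≫ |ln x| as x → 0⁺.
The indeterminate product → 0, so the limit = 5.

Final answer: 5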